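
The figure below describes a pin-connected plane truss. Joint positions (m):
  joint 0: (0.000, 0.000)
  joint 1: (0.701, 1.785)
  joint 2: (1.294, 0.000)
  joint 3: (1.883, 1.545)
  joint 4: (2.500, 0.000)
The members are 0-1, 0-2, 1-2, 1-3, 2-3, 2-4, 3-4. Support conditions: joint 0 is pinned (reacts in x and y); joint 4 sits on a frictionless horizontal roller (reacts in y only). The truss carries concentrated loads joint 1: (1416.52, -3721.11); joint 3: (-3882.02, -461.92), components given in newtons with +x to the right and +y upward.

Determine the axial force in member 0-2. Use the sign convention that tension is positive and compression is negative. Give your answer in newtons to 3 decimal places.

-824.176

N=5 nodes, M=7 members, R=3 reactions → 2N=10, M+R=10
member 0 (0-1): L=1.9177, (cx,cy)=(0.3655,0.9308)
member 1 (0-2): L=1.2940, (cx,cy)=(1.0000,0.0000)
member 2 (1-2): L=1.8809, (cx,cy)=(0.3153,-0.9490)
member 3 (1-3): L=1.2061, (cx,cy)=(0.9800,-0.1990)
member 4 (2-3): L=1.6535, (cx,cy)=(0.3562,0.9344)
member 5 (2-4): L=1.2060, (cx,cy)=(1.0000,0.0000)
member 6 (3-4): L=1.6636, (cx,cy)=(0.3709,-0.9287)
solve A·x = −loads:
  F[0-1] = -4490.1421 N (compression)
  F[0-2] = -824.1760 N (compression)
  F[1-2] = +1219.4271 N (tension)
  F[1-3] = -3512.5356 N (compression)
  F[2-3] = -1238.4811 N (compression)
  F[2-4] = +1.4474 N (tension)
  F[3-4] = -3.9026 N (compression)
  Rx@0 = +2465.5000 N
  Ry@0 = +4179.4057 N
  Ry@4 = +3.6243 N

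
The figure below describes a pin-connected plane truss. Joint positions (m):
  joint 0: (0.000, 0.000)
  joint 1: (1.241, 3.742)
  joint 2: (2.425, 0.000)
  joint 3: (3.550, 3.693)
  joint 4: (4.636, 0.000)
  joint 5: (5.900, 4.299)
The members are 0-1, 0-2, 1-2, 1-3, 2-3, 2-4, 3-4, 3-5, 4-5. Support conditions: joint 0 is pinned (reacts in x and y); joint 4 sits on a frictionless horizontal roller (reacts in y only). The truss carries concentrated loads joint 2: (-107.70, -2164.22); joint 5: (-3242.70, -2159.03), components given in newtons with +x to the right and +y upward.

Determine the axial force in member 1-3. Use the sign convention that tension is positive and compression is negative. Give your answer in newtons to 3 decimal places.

N=6 nodes, M=9 members, R=3 reactions → 2N=12, M+R=12
member 0 (0-1): L=3.9424, (cx,cy)=(0.3148,0.9492)
member 1 (0-2): L=2.4250, (cx,cy)=(1.0000,0.0000)
member 2 (1-2): L=3.9248, (cx,cy)=(0.3017,-0.9534)
member 3 (1-3): L=2.3095, (cx,cy)=(0.9998,-0.0212)
member 4 (2-3): L=3.8606, (cx,cy)=(0.2914,0.9566)
member 5 (2-4): L=2.2110, (cx,cy)=(1.0000,0.0000)
member 6 (3-4): L=3.8494, (cx,cy)=(0.2821,-0.9594)
member 7 (3-5): L=2.4269, (cx,cy)=(0.9683,0.2497)
member 8 (4-5): L=4.4810, (cx,cy)=(0.2821,0.9594)
solve A·x = −loads:
  F[0-1] = -3635.2870 N (compression)
  F[0-2] = -2206.0786 N (compression)
  F[1-2] = +3669.1938 N (tension)
  F[1-3] = -2251.7060 N (compression)
  F[2-3] = -1394.5634 N (compression)
  F[2-4] = -585.1125 N (compression)
  F[3-4] = +582.2384 N (tension)
  F[3-5] = -2914.1650 N (compression)
  F[4-5] = -1491.9398 N (compression)
  Rx@0 = +3350.4000 N
  Ry@0 = +3450.4840 N
  Ry@4 = +872.7660 N

-2251.706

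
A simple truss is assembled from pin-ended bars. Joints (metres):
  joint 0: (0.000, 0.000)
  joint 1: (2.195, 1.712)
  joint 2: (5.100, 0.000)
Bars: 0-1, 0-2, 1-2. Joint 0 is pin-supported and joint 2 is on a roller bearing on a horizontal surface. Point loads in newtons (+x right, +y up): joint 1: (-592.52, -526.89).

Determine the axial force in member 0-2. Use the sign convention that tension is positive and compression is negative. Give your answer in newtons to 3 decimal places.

47.289

N=3 nodes, M=3 members, R=3 reactions → 2N=6, M+R=6
member 0 (0-1): L=2.7837, (cx,cy)=(0.7885,0.6150)
member 1 (0-2): L=5.1000, (cx,cy)=(1.0000,0.0000)
member 2 (1-2): L=3.3719, (cx,cy)=(0.8615,-0.5077)
solve A·x = −loads:
  F[0-1] = -811.4046 N (compression)
  F[0-2] = +47.2885 N (tension)
  F[1-2] = -54.8895 N (compression)
  Rx@0 = +592.5200 N
  Ry@0 = +499.0215 N
  Ry@2 = +27.8685 N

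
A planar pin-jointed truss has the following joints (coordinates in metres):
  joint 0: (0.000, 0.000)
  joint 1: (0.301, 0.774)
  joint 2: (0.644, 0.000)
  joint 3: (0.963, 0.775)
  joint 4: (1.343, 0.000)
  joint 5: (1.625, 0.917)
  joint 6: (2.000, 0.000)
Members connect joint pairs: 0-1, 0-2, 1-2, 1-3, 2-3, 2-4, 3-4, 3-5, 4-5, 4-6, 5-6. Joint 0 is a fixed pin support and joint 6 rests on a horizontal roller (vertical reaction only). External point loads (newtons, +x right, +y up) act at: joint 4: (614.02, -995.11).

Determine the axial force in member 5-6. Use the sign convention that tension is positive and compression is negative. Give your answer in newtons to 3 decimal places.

N=7 nodes, M=11 members, R=3 reactions → 2N=14, M+R=14
member 0 (0-1): L=0.8305, (cx,cy)=(0.3624,0.9320)
member 1 (0-2): L=0.6440, (cx,cy)=(1.0000,0.0000)
member 2 (1-2): L=0.8466, (cx,cy)=(0.4052,-0.9142)
member 3 (1-3): L=0.6620, (cx,cy)=(1.0000,0.0015)
member 4 (2-3): L=0.8381, (cx,cy)=(0.3806,0.9247)
member 5 (2-4): L=0.6990, (cx,cy)=(1.0000,0.0000)
member 6 (3-4): L=0.8631, (cx,cy)=(0.4402,-0.8979)
member 7 (3-5): L=0.6771, (cx,cy)=(0.9778,0.2097)
member 8 (4-5): L=0.9594, (cx,cy)=(0.2939,0.9558)
member 9 (4-6): L=0.6570, (cx,cy)=(1.0000,0.0000)
member 10 (5-6): L=0.9907, (cx,cy)=(0.3785,-0.9256)
solve A·x = −loads:
  F[0-1] = -350.7425 N (compression)
  F[0-2] = +741.1453 N (tension)
  F[1-2] = +357.1050 N (tension)
  F[1-3] = -271.8074 N (compression)
  F[2-3] = -353.0587 N (compression)
  F[2-4] = +1020.2117 N (tension)
  F[3-4] = +241.6230 N (tension)
  F[3-5] = -524.2252 N (compression)
  F[4-5] = +814.1274 N (tension)
  F[4-6] = +273.2619 N (tension)
  F[5-6] = -721.9315 N (compression)
  Rx@0 = -614.0200 N
  Ry@0 = +326.8936 N
  Ry@6 = +668.2164 N

-721.932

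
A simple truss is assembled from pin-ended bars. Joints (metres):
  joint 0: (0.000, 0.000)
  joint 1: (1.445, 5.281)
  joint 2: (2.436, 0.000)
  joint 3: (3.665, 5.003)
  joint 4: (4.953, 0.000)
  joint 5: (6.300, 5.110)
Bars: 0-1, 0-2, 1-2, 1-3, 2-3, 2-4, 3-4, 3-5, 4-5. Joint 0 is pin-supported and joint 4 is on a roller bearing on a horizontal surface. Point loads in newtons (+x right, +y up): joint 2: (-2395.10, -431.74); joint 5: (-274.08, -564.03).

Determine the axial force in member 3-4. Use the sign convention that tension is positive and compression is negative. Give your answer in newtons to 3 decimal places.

-90.984

N=6 nodes, M=9 members, R=3 reactions → 2N=12, M+R=12
member 0 (0-1): L=5.4751, (cx,cy)=(0.2639,0.9645)
member 1 (0-2): L=2.4360, (cx,cy)=(1.0000,0.0000)
member 2 (1-2): L=5.3732, (cx,cy)=(0.1844,-0.9828)
member 3 (1-3): L=2.2373, (cx,cy)=(0.9923,-0.1243)
member 4 (2-3): L=5.1517, (cx,cy)=(0.2386,0.9711)
member 5 (2-4): L=2.5170, (cx,cy)=(1.0000,0.0000)
member 6 (3-4): L=5.1661, (cx,cy)=(0.2493,-0.9684)
member 7 (3-5): L=2.6372, (cx,cy)=(0.9992,0.0406)
member 8 (4-5): L=5.2846, (cx,cy)=(0.2549,0.9670)
solve A·x = −loads:
  F[0-1] = -361.5972 N (compression)
  F[0-2] = -2573.7469 N (compression)
  F[1-2] = +375.8557 N (tension)
  F[1-3] = -166.0406 N (compression)
  F[2-3] = +64.1853 N (tension)
  F[2-4] = -124.6382 N (compression)
  F[3-4] = -90.9839 N (compression)
  F[3-5] = -126.8625 N (compression)
  F[4-5] = -577.9737 N (compression)
  Rx@0 = +2669.1800 N
  Ry@0 = +348.7765 N
  Ry@4 = +646.9935 N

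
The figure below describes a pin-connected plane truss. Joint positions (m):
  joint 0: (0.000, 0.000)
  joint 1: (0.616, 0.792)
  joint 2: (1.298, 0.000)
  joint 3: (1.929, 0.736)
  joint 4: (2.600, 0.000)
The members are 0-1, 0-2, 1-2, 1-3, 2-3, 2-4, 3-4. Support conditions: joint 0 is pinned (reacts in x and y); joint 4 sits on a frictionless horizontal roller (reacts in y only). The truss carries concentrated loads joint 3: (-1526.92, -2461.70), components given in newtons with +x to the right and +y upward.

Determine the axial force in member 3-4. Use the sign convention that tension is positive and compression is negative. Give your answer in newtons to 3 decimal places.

N=5 nodes, M=7 members, R=3 reactions → 2N=10, M+R=10
member 0 (0-1): L=1.0034, (cx,cy)=(0.6139,0.7894)
member 1 (0-2): L=1.2980, (cx,cy)=(1.0000,0.0000)
member 2 (1-2): L=1.0452, (cx,cy)=(0.6525,-0.7578)
member 3 (1-3): L=1.3142, (cx,cy)=(0.9991,-0.0426)
member 4 (2-3): L=0.9695, (cx,cy)=(0.6509,0.7592)
member 5 (2-4): L=1.3020, (cx,cy)=(1.0000,0.0000)
member 6 (3-4): L=0.9960, (cx,cy)=(0.6737,-0.7390)
solve A·x = −loads:
  F[0-1] = -1352.4302 N (compression)
  F[0-2] = -696.6082 N (compression)
  F[1-2] = +1511.0274 N (tension)
  F[1-3] = -1817.9434 N (compression)
  F[2-3] = -1508.2111 N (compression)
  F[2-4] = +1271.0310 N (tension)
  F[3-4] = -1886.5819 N (compression)
  Rx@0 = +1526.9200 N
  Ry@0 = +1067.5438 N
  Ry@4 = +1394.1562 N

-1886.582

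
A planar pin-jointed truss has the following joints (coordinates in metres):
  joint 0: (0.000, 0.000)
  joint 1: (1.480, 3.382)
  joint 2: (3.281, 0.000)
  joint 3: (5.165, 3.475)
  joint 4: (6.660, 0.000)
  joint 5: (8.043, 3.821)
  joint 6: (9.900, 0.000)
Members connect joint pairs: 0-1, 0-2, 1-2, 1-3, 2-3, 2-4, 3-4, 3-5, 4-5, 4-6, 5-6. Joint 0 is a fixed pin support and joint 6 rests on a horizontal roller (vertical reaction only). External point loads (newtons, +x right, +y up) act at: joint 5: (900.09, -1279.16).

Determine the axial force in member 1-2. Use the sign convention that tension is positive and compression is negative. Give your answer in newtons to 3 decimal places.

N=7 nodes, M=11 members, R=3 reactions → 2N=14, M+R=14
member 0 (0-1): L=3.6917, (cx,cy)=(0.4009,0.9161)
member 1 (0-2): L=3.2810, (cx,cy)=(1.0000,0.0000)
member 2 (1-2): L=3.8316, (cx,cy)=(0.4700,-0.8826)
member 3 (1-3): L=3.6862, (cx,cy)=(0.9997,0.0252)
member 4 (2-3): L=3.9529, (cx,cy)=(0.4766,0.8791)
member 5 (2-4): L=3.3790, (cx,cy)=(1.0000,0.0000)
member 6 (3-4): L=3.7829, (cx,cy)=(0.3952,-0.9186)
member 7 (3-5): L=2.8987, (cx,cy)=(0.9929,0.1194)
member 8 (4-5): L=4.0636, (cx,cy)=(0.3403,0.9403)
member 9 (4-6): L=3.2400, (cx,cy)=(1.0000,0.0000)
member 10 (5-6): L=4.2484, (cx,cy)=(0.4371,-0.8994)
solve A·x = −loads:
  F[0-1] = +117.2979 N (tension)
  F[0-2] = +853.0648 N (tension)
  F[1-2] = -118.8047 N (compression)
  F[1-3] = +102.9001 N (tension)
  F[2-3] = +119.2829 N (tension)
  F[2-4] = +740.3704 N (tension)
  F[3-4] = -91.3532 N (compression)
  F[3-5] = +197.2320 N (tension)
  F[4-5] = +89.2445 N (tension)
  F[4-6] = +673.8946 N (tension)
  F[5-6] = -1541.7024 N (compression)
  Rx@0 = -900.0900 N
  Ry@0 = -107.4590 N
  Ry@6 = +1386.6190 N

-118.805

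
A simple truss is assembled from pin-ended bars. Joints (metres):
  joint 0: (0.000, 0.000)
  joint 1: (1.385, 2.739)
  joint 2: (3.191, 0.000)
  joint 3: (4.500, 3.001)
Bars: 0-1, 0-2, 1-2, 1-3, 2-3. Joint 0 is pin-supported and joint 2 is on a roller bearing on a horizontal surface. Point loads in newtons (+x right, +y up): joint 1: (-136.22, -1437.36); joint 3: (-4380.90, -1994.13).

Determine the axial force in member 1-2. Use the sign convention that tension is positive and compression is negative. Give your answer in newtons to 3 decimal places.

2980.796

N=4 nodes, M=5 members, R=3 reactions → 2N=8, M+R=8
member 0 (0-1): L=3.0693, (cx,cy)=(0.4512,0.8924)
member 1 (0-2): L=3.1910, (cx,cy)=(1.0000,0.0000)
member 2 (1-2): L=3.2808, (cx,cy)=(0.5505,-0.8349)
member 3 (1-3): L=3.1260, (cx,cy)=(0.9965,0.0838)
member 4 (2-3): L=3.2741, (cx,cy)=(0.3998,0.9166)
solve A·x = −loads:
  F[0-1] = -4742.7812 N (compression)
  F[0-2] = -2376.9443 N (compression)
  F[1-2] = +2980.7965 N (tension)
  F[1-3] = -3657.6725 N (compression)
  F[2-3] = -1841.1212 N (compression)
  Rx@0 = +4517.1200 N
  Ry@0 = +4232.4486 N
  Ry@2 = -800.9586 N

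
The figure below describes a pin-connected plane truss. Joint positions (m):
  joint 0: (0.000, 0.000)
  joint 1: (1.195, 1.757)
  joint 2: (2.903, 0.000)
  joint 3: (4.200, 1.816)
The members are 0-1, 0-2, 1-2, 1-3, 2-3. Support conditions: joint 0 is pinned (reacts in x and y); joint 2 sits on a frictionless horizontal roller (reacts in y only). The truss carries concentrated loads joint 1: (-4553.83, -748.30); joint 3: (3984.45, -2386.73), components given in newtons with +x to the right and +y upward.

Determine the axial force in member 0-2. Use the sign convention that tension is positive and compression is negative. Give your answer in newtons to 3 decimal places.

N=4 nodes, M=5 members, R=3 reactions → 2N=8, M+R=8
member 0 (0-1): L=2.1249, (cx,cy)=(0.5624,0.8269)
member 1 (0-2): L=2.9030, (cx,cy)=(1.0000,0.0000)
member 2 (1-2): L=2.4504, (cx,cy)=(0.6970,-0.7170)
member 3 (1-3): L=3.0056, (cx,cy)=(0.9998,0.0196)
member 4 (2-3): L=2.2316, (cx,cy)=(0.5812,0.8138)
solve A·x = −loads:
  F[0-1] = +438.3301 N (tension)
  F[0-2] = -815.8913 N (compression)
  F[1-2] = -1391.0854 N (compression)
  F[1-3] = +5771.0921 N (tension)
  F[2-3] = -3072.1662 N (compression)
  Rx@0 = +569.3800 N
  Ry@0 = -362.4438 N
  Ry@2 = +3497.4738 N

-815.891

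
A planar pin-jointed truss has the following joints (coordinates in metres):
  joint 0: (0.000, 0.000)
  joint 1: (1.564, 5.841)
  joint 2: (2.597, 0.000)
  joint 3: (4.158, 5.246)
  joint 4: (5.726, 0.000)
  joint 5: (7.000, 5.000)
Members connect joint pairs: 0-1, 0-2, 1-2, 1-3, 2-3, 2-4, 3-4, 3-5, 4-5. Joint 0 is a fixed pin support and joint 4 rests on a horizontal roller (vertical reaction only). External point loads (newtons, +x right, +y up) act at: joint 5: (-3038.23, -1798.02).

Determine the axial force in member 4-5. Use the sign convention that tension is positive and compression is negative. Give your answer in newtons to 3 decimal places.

N=6 nodes, M=9 members, R=3 reactions → 2N=12, M+R=12
member 0 (0-1): L=6.0468, (cx,cy)=(0.2587,0.9660)
member 1 (0-2): L=2.5970, (cx,cy)=(1.0000,0.0000)
member 2 (1-2): L=5.9316, (cx,cy)=(0.1742,-0.9847)
member 3 (1-3): L=2.6614, (cx,cy)=(0.9747,-0.2236)
member 4 (2-3): L=5.4733, (cx,cy)=(0.2852,0.9585)
member 5 (2-4): L=3.1290, (cx,cy)=(1.0000,0.0000)
member 6 (3-4): L=5.4753, (cx,cy)=(0.2864,-0.9581)
member 7 (3-5): L=2.8526, (cx,cy)=(0.9963,-0.0862)
member 8 (4-5): L=5.1598, (cx,cy)=(0.2469,0.9690)
solve A·x = −loads:
  F[0-1] = -2332.3312 N (compression)
  F[0-2] = -2434.9710 N (compression)
  F[1-2] = +2531.1231 N (tension)
  F[1-3] = -1071.1695 N (compression)
  F[2-3] = -2600.4480 N (compression)
  F[2-4] = -1252.5219 N (compression)
  F[3-4] = +2579.5114 N (tension)
  F[3-5] = -2533.8574 N (compression)
  F[4-5] = -2080.9608 N (compression)
  Rx@0 = +3038.2300 N
  Ry@0 = +2252.9641 N
  Ry@4 = -454.9441 N

-2080.961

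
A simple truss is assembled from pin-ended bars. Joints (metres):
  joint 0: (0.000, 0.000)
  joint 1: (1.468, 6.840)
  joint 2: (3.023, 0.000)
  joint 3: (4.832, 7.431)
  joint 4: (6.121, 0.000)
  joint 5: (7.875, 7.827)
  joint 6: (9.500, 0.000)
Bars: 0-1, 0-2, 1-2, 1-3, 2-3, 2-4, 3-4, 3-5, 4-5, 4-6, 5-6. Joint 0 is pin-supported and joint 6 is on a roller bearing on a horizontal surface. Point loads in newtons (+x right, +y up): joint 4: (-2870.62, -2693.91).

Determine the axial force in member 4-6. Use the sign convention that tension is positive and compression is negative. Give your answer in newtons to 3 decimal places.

360.363

N=7 nodes, M=11 members, R=3 reactions → 2N=14, M+R=14
member 0 (0-1): L=6.9958, (cx,cy)=(0.2098,0.9777)
member 1 (0-2): L=3.0230, (cx,cy)=(1.0000,0.0000)
member 2 (1-2): L=7.0145, (cx,cy)=(0.2217,-0.9751)
member 3 (1-3): L=3.4155, (cx,cy)=(0.9849,0.1730)
member 4 (2-3): L=7.6480, (cx,cy)=(0.2365,0.9716)
member 5 (2-4): L=3.0980, (cx,cy)=(1.0000,0.0000)
member 6 (3-4): L=7.5420, (cx,cy)=(0.1709,-0.9853)
member 7 (3-5): L=3.0687, (cx,cy)=(0.9916,0.1290)
member 8 (4-5): L=8.0211, (cx,cy)=(0.2187,0.9758)
member 9 (4-6): L=3.3790, (cx,cy)=(1.0000,0.0000)
member 10 (5-6): L=7.9939, (cx,cy)=(0.2033,-0.9791)
solve A·x = −loads:
  F[0-1] = -980.0005 N (compression)
  F[0-2] = -2664.9753 N (compression)
  F[1-2] = +909.2641 N (tension)
  F[1-3] = -413.4494 N (compression)
  F[2-3] = -912.5349 N (compression)
  F[2-4] = -2247.5636 N (compression)
  F[3-4] = +870.5465 N (tension)
  F[3-5] = -778.3499 N (compression)
  F[4-5] = +1881.7128 N (tension)
  F[4-6] = +360.3627 N (tension)
  F[5-6] = -1772.7424 N (compression)
  Rx@0 = +2870.6200 N
  Ry@0 = +958.1813 N
  Ry@6 = +1735.7287 N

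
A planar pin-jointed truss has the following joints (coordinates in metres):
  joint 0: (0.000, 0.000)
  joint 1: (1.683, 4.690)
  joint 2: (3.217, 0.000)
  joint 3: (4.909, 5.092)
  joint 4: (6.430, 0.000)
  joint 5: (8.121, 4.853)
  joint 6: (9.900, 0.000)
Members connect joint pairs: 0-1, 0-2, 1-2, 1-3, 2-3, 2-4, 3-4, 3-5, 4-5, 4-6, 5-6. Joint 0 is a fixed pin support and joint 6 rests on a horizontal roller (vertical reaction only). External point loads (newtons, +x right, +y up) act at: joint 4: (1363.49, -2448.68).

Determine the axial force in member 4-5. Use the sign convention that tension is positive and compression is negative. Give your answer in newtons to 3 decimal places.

1596.848

N=7 nodes, M=11 members, R=3 reactions → 2N=14, M+R=14
member 0 (0-1): L=4.9828, (cx,cy)=(0.3378,0.9412)
member 1 (0-2): L=3.2170, (cx,cy)=(1.0000,0.0000)
member 2 (1-2): L=4.9345, (cx,cy)=(0.3109,-0.9505)
member 3 (1-3): L=3.2510, (cx,cy)=(0.9923,0.1237)
member 4 (2-3): L=5.3658, (cx,cy)=(0.3153,0.9490)
member 5 (2-4): L=3.2130, (cx,cy)=(1.0000,0.0000)
member 6 (3-4): L=5.3143, (cx,cy)=(0.2862,-0.9582)
member 7 (3-5): L=3.2209, (cx,cy)=(0.9972,-0.0742)
member 8 (4-5): L=5.1392, (cx,cy)=(0.3290,0.9443)
member 9 (4-6): L=3.4700, (cx,cy)=(1.0000,0.0000)
member 10 (5-6): L=5.1688, (cx,cy)=(0.3442,-0.9389)
solve A·x = −loads:
  F[0-1] = -911.8628 N (compression)
  F[0-2] = +1671.4807 N (tension)
  F[1-2] = +828.8550 N (tension)
  F[1-3] = -570.0340 N (compression)
  F[2-3] = -830.1393 N (compression)
  F[2-4] = +2190.9194 N (tension)
  F[3-4] = +981.8239 N (tension)
  F[3-5] = -1111.4998 N (compression)
  F[4-5] = +1596.8479 N (tension)
  F[4-6] = +583.0066 N (tension)
  F[5-6] = -1693.8966 N (compression)
  Rx@0 = -1363.4900 N
  Ry@0 = +858.2747 N
  Ry@6 = +1590.4053 N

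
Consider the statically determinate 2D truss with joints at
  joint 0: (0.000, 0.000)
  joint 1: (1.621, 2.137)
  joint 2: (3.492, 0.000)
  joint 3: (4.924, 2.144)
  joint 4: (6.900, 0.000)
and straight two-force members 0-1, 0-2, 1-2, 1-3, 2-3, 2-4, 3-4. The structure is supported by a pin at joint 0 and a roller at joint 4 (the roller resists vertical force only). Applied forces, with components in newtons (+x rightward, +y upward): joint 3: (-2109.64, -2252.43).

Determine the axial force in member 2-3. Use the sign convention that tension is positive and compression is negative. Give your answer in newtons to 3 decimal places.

N=5 nodes, M=7 members, R=3 reactions → 2N=10, M+R=10
member 0 (0-1): L=2.6822, (cx,cy)=(0.6043,0.7967)
member 1 (0-2): L=3.4920, (cx,cy)=(1.0000,0.0000)
member 2 (1-2): L=2.8403, (cx,cy)=(0.6587,-0.7524)
member 3 (1-3): L=3.3030, (cx,cy)=(1.0000,0.0021)
member 4 (2-3): L=2.5782, (cx,cy)=(0.5554,0.8316)
member 5 (2-4): L=3.4080, (cx,cy)=(1.0000,0.0000)
member 6 (3-4): L=2.9157, (cx,cy)=(0.6777,-0.7353)
solve A·x = −loads:
  F[0-1] = -1632.3893 N (compression)
  F[0-2] = -1123.1126 N (compression)
  F[1-2] = +1722.6197 N (tension)
  F[1-3] = -2121.2716 N (compression)
  F[2-3] = -1558.5714 N (compression)
  F[2-4] = +877.2824 N (tension)
  F[3-4] = -1294.4803 N (compression)
  Rx@0 = +2109.6400 N
  Ry@0 = +1300.5608 N
  Ry@4 = +951.8692 N

-1558.571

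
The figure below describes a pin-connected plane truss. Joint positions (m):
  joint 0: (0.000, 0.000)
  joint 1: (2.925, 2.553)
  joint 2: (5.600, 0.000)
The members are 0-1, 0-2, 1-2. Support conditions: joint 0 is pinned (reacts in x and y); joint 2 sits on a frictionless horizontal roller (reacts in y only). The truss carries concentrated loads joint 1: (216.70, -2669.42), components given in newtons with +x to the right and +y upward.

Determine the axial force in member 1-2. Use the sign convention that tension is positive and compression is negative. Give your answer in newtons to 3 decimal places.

-2162.585

N=3 nodes, M=3 members, R=3 reactions → 2N=6, M+R=6
member 0 (0-1): L=3.8825, (cx,cy)=(0.7534,0.6576)
member 1 (0-2): L=5.6000, (cx,cy)=(1.0000,0.0000)
member 2 (1-2): L=3.6978, (cx,cy)=(0.7234,-0.6904)
solve A·x = −loads:
  F[0-1] = -1788.8976 N (compression)
  F[0-2] = +1564.4373 N (tension)
  F[1-2] = -2162.5849 N (compression)
  Rx@0 = -216.7000 N
  Ry@0 = +1176.3328 N
  Ry@2 = +1493.0872 N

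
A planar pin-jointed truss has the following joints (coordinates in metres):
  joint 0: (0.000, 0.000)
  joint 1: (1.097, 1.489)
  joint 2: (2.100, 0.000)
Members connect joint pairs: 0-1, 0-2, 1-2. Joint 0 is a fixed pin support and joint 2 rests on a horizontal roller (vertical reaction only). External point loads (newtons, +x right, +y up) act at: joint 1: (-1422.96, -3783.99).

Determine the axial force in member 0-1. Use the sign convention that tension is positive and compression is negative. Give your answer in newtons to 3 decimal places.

N=3 nodes, M=3 members, R=3 reactions → 2N=6, M+R=6
member 0 (0-1): L=1.8495, (cx,cy)=(0.5931,0.8051)
member 1 (0-2): L=2.1000, (cx,cy)=(1.0000,0.0000)
member 2 (1-2): L=1.7953, (cx,cy)=(0.5587,-0.8294)
solve A·x = −loads:
  F[0-1] = -3498.0300 N (compression)
  F[0-2] = +651.8745 N (tension)
  F[1-2] = -1166.8149 N (compression)
  Rx@0 = +1422.9600 N
  Ry@0 = +2816.2521 N
  Ry@2 = +967.7379 N

-3498.030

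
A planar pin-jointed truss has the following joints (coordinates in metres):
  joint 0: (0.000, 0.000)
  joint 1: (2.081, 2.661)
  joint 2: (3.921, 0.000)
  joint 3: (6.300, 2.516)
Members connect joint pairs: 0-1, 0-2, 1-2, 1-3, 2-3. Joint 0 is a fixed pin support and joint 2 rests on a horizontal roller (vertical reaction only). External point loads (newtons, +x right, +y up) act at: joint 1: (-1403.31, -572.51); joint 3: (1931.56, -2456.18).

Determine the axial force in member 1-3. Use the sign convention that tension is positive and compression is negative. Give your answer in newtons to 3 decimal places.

N=4 nodes, M=5 members, R=3 reactions → 2N=8, M+R=8
member 0 (0-1): L=3.3781, (cx,cy)=(0.6160,0.7877)
member 1 (0-2): L=3.9210, (cx,cy)=(1.0000,0.0000)
member 2 (1-2): L=3.2352, (cx,cy)=(0.5687,-0.8225)
member 3 (1-3): L=4.2215, (cx,cy)=(0.9994,-0.0343)
member 4 (2-3): L=3.4626, (cx,cy)=(0.6870,0.7266)
solve A·x = −loads:
  F[0-1] = +1915.2069 N (tension)
  F[0-2] = -651.5727 N (compression)
  F[1-2] = -2702.4011 N (compression)
  F[1-3] = +4122.5391 N (tension)
  F[2-3] = -3185.4373 N (compression)
  Rx@0 = -528.2500 N
  Ry@0 = -1508.6536 N
  Ry@2 = +4537.3436 N

4122.539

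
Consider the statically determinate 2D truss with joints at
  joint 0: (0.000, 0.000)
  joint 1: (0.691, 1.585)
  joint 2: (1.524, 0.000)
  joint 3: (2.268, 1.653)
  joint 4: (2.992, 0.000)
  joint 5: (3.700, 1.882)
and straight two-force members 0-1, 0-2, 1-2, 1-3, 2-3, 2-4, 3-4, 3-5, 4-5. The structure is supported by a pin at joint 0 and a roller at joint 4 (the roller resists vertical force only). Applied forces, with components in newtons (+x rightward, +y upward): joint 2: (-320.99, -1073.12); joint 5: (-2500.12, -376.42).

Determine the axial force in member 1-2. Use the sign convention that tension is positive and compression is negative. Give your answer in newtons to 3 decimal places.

2178.676

N=6 nodes, M=9 members, R=3 reactions → 2N=12, M+R=12
member 0 (0-1): L=1.7291, (cx,cy)=(0.3996,0.9167)
member 1 (0-2): L=1.5240, (cx,cy)=(1.0000,0.0000)
member 2 (1-2): L=1.7906, (cx,cy)=(0.4652,-0.8852)
member 3 (1-3): L=1.5785, (cx,cy)=(0.9991,0.0431)
member 4 (2-3): L=1.8127, (cx,cy)=(0.4104,0.9119)
member 5 (2-4): L=1.4680, (cx,cy)=(1.0000,0.0000)
member 6 (3-4): L=1.8046, (cx,cy)=(0.4012,-0.9160)
member 7 (3-5): L=1.4502, (cx,cy)=(0.9875,0.1579)
member 8 (4-5): L=2.0108, (cx,cy)=(0.3521,0.9360)
solve A·x = −loads:
  F[0-1] = -2192.7604 N (compression)
  F[0-2] = -1944.8056 N (compression)
  F[1-2] = +2178.6756 N (tension)
  F[1-3] = -1891.6173 N (compression)
  F[2-3] = -938.0912 N (compression)
  F[2-4] = -225.2347 N (compression)
  F[3-4] = +584.7433 N (tension)
  F[3-5] = -2541.3675 N (compression)
  F[4-5] = +26.5897 N (tension)
  Rx@0 = +2821.1100 N
  Ry@0 = +2010.0470 N
  Ry@4 = -560.5070 N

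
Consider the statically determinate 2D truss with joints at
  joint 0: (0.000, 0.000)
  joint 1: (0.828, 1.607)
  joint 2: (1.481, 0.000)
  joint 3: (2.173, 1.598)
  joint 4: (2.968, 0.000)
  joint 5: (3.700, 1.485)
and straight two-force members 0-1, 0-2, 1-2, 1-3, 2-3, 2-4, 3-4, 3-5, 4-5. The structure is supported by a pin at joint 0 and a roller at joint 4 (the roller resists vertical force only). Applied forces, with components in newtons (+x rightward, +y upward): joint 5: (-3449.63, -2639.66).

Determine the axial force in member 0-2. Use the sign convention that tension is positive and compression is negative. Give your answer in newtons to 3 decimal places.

-2895.763

N=6 nodes, M=9 members, R=3 reactions → 2N=12, M+R=12
member 0 (0-1): L=1.8078, (cx,cy)=(0.4580,0.8889)
member 1 (0-2): L=1.4810, (cx,cy)=(1.0000,0.0000)
member 2 (1-2): L=1.7346, (cx,cy)=(0.3765,-0.9264)
member 3 (1-3): L=1.3450, (cx,cy)=(1.0000,-0.0067)
member 4 (2-3): L=1.7414, (cx,cy)=(0.3974,0.9177)
member 5 (2-4): L=1.4870, (cx,cy)=(1.0000,0.0000)
member 6 (3-4): L=1.7848, (cx,cy)=(0.4454,-0.8953)
member 7 (3-5): L=1.5312, (cx,cy)=(0.9973,-0.0738)
member 8 (4-5): L=1.6556, (cx,cy)=(0.4421,0.8969)
solve A·x = −loads:
  F[0-1] = -1209.2554 N (compression)
  F[0-2] = -2895.7634 N (compression)
  F[1-2] = +1167.4893 N (tension)
  F[1-3] = -993.3952 N (compression)
  F[2-3] = -1178.6620 N (compression)
  F[2-4] = -1987.8782 N (compression)
  F[3-4] = +1371.9645 N (tension)
  F[3-5] = -2078.5199 N (compression)
  F[4-5] = -3113.9472 N (compression)
  Rx@0 = +3449.6300 N
  Ry@0 = +1074.9560 N
  Ry@4 = +1564.7040 N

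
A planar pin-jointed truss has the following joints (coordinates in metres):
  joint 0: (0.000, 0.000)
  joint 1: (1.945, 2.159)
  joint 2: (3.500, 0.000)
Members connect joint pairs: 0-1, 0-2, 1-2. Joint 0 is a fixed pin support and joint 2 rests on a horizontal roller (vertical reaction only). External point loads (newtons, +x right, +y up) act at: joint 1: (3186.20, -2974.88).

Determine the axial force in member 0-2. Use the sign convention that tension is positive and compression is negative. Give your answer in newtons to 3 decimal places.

2606.273

N=3 nodes, M=3 members, R=3 reactions → 2N=6, M+R=6
member 0 (0-1): L=2.9059, (cx,cy)=(0.6693,0.7430)
member 1 (0-2): L=3.5000, (cx,cy)=(1.0000,0.0000)
member 2 (1-2): L=2.6607, (cx,cy)=(0.5844,-0.8114)
solve A·x = −loads:
  F[0-1] = +866.4340 N (tension)
  F[0-2] = +2606.2733 N (tension)
  F[1-2] = -4459.4870 N (compression)
  Rx@0 = -3186.2000 N
  Ry@0 = -643.7335 N
  Ry@2 = +3618.6135 N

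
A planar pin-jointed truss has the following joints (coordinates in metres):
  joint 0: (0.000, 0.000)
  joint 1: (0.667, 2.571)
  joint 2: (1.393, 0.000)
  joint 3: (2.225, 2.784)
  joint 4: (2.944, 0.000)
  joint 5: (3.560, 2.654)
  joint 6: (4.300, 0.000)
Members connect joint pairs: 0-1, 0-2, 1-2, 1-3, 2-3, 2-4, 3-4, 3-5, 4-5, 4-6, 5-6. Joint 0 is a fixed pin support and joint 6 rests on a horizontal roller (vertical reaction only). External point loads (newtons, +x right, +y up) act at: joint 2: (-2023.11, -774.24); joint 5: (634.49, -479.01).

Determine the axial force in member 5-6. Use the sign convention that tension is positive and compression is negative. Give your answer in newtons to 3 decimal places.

-1078.639

N=7 nodes, M=11 members, R=3 reactions → 2N=14, M+R=14
member 0 (0-1): L=2.6561, (cx,cy)=(0.2511,0.9680)
member 1 (0-2): L=1.3930, (cx,cy)=(1.0000,0.0000)
member 2 (1-2): L=2.6715, (cx,cy)=(0.2718,-0.9624)
member 3 (1-3): L=1.5725, (cx,cy)=(0.9908,0.1355)
member 4 (2-3): L=2.9057, (cx,cy)=(0.2863,0.9581)
member 5 (2-4): L=1.5510, (cx,cy)=(1.0000,0.0000)
member 6 (3-4): L=2.8753, (cx,cy)=(0.2501,-0.9682)
member 7 (3-5): L=1.3413, (cx,cy)=(0.9953,-0.0969)
member 8 (4-5): L=2.7245, (cx,cy)=(0.2261,0.9741)
member 9 (4-6): L=1.3560, (cx,cy)=(1.0000,0.0000)
member 10 (5-6): L=2.7552, (cx,cy)=(0.2686,-0.9633)
solve A·x = −loads:
  F[0-1] = -221.3358 N (compression)
  F[0-2] = -1333.0384 N (compression)
  F[1-2] = +206.7440 N (tension)
  F[1-3] = -112.8047 N (compression)
  F[2-3] = +600.4165 N (tension)
  F[2-4] = +574.3333 N (tension)
  F[3-4] = -599.4977 N (compression)
  F[3-5] = +211.0588 N (tension)
  F[4-5] = +595.8822 N (tension)
  F[4-6] = +289.7004 N (tension)
  F[5-6] = -1078.6385 N (compression)
  Rx@0 = +1388.6200 N
  Ry@0 = +214.2434 N
  Ry@6 = +1039.0066 N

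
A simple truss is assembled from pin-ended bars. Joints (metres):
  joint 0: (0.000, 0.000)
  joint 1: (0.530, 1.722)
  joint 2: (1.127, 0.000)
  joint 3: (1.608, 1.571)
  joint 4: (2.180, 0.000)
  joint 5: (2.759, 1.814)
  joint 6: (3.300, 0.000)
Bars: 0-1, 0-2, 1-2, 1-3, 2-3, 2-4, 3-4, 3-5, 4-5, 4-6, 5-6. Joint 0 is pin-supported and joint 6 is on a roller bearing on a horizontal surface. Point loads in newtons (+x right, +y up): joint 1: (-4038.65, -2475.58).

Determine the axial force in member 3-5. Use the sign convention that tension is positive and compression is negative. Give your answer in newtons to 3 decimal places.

N=7 nodes, M=11 members, R=3 reactions → 2N=14, M+R=14
member 0 (0-1): L=1.8017, (cx,cy)=(0.2942,0.9558)
member 1 (0-2): L=1.1270, (cx,cy)=(1.0000,0.0000)
member 2 (1-2): L=1.8226, (cx,cy)=(0.3276,-0.9448)
member 3 (1-3): L=1.0885, (cx,cy)=(0.9903,-0.1387)
member 4 (2-3): L=1.6430, (cx,cy)=(0.2928,0.9562)
member 5 (2-4): L=1.0530, (cx,cy)=(1.0000,0.0000)
member 6 (3-4): L=1.6719, (cx,cy)=(0.3421,-0.9397)
member 7 (3-5): L=1.1764, (cx,cy)=(0.9784,0.2066)
member 8 (4-5): L=1.9042, (cx,cy)=(0.3041,0.9526)
member 9 (4-6): L=1.1200, (cx,cy)=(1.0000,0.0000)
member 10 (5-6): L=1.8930, (cx,cy)=(0.2858,-0.9583)
solve A·x = −loads:
  F[0-1] = -4379.1849 N (compression)
  F[0-2] = -2750.4521 N (compression)
  F[1-2] = +1473.4812 N (tension)
  F[1-3] = +2289.9344 N (tension)
  F[2-3] = -1455.9806 N (compression)
  F[2-4] = -1841.5420 N (compression)
  F[3-4] = +2073.9887 N (tension)
  F[3-5] = +1156.9262 N (tension)
  F[4-5] = -2045.6958 N (compression)
  F[4-6] = -509.9381 N (compression)
  F[5-6] = +1784.2692 N (tension)
  Rx@0 = +4038.6500 N
  Ry@0 = +4185.4278 N
  Ry@6 = -1709.8478 N

1156.926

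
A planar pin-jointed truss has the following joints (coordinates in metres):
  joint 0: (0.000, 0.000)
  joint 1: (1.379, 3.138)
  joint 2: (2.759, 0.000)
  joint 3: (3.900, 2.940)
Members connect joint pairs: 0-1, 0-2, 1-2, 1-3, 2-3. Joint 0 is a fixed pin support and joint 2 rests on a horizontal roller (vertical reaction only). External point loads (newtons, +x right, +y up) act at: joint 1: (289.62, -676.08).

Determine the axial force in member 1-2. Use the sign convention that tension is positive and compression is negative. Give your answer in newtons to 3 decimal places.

N=4 nodes, M=5 members, R=3 reactions → 2N=8, M+R=8
member 0 (0-1): L=3.4276, (cx,cy)=(0.4023,0.9155)
member 1 (0-2): L=2.7590, (cx,cy)=(1.0000,0.0000)
member 2 (1-2): L=3.4280, (cx,cy)=(0.4026,-0.9154)
member 3 (1-3): L=2.5288, (cx,cy)=(0.9969,-0.0783)
member 4 (2-3): L=3.1536, (cx,cy)=(0.3618,0.9323)
solve A·x = −loads:
  F[0-1] = -9.5662 N (compression)
  F[0-2] = +293.4686 N (tension)
  F[1-2] = -729.0012 N (compression)
  F[1-3] = +0.0000 N (tension)
  F[2-3] = -0.0000 N (compression)
  Rx@0 = -289.6200 N
  Ry@0 = +8.7578 N
  Ry@2 = +667.3222 N

-729.001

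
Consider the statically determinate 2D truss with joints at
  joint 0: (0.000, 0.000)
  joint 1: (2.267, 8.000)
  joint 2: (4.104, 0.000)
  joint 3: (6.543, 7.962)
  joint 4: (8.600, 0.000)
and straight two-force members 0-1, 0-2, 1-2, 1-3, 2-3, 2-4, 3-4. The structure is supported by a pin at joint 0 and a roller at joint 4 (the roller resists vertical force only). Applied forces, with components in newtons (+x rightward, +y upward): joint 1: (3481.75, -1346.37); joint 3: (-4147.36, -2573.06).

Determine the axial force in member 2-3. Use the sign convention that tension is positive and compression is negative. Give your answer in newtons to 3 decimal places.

-940.982

N=5 nodes, M=7 members, R=3 reactions → 2N=10, M+R=10
member 0 (0-1): L=8.3150, (cx,cy)=(0.2726,0.9621)
member 1 (0-2): L=4.1040, (cx,cy)=(1.0000,0.0000)
member 2 (1-2): L=8.2082, (cx,cy)=(0.2238,-0.9746)
member 3 (1-3): L=4.2762, (cx,cy)=(1.0000,-0.0089)
member 4 (2-3): L=8.3272, (cx,cy)=(0.2929,0.9561)
member 5 (2-4): L=4.4960, (cx,cy)=(1.0000,0.0000)
member 6 (3-4): L=8.2234, (cx,cy)=(0.2501,-0.9682)
solve A·x = −loads:
  F[0-1] = -2294.6783 N (compression)
  F[0-2] = -39.9896 N (compression)
  F[1-2] = +923.1298 N (tension)
  F[1-3] = -4314.1377 N (compression)
  F[2-3] = -940.9820 N (compression)
  F[2-4] = +442.2170 N (tension)
  F[3-4] = -1767.8840 N (compression)
  Rx@0 = +665.6100 N
  Ry@0 = +2207.7472 N
  Ry@4 = +1711.6828 N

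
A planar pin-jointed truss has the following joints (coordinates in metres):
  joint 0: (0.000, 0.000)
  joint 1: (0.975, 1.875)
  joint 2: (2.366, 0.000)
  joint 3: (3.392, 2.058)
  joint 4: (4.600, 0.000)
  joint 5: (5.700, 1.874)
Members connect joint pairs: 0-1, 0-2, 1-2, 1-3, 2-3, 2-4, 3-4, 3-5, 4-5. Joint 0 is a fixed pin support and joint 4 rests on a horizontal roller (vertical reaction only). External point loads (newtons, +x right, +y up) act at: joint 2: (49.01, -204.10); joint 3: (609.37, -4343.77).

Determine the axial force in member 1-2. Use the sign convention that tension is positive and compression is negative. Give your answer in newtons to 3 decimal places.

1095.364

N=6 nodes, M=9 members, R=3 reactions → 2N=12, M+R=12
member 0 (0-1): L=2.1134, (cx,cy)=(0.4614,0.8872)
member 1 (0-2): L=2.3660, (cx,cy)=(1.0000,0.0000)
member 2 (1-2): L=2.3346, (cx,cy)=(0.5958,-0.8031)
member 3 (1-3): L=2.4239, (cx,cy)=(0.9971,0.0755)
member 4 (2-3): L=2.2996, (cx,cy)=(0.4462,0.8949)
member 5 (2-4): L=2.2340, (cx,cy)=(1.0000,0.0000)
member 6 (3-4): L=2.3863, (cx,cy)=(0.5062,-0.8624)
member 7 (3-5): L=2.3153, (cx,cy)=(0.9968,-0.0795)
member 8 (4-5): L=2.1730, (cx,cy)=(0.5062,0.8624)
solve A·x = −loads:
  F[0-1] = -1090.1581 N (compression)
  F[0-2] = +1161.3274 N (tension)
  F[1-2] = +1095.3638 N (tension)
  F[1-3] = -1158.8850 N (compression)
  F[2-3] = -754.9189 N (compression)
  F[2-4] = +2101.7694 N (tension)
  F[3-4] = -4151.9376 N (compression)
  F[3-5] = -0.0000 N (compression)
  F[4-5] = +0.0000 N (tension)
  Rx@0 = -658.3800 N
  Ry@0 = +967.2065 N
  Ry@4 = +3580.6635 N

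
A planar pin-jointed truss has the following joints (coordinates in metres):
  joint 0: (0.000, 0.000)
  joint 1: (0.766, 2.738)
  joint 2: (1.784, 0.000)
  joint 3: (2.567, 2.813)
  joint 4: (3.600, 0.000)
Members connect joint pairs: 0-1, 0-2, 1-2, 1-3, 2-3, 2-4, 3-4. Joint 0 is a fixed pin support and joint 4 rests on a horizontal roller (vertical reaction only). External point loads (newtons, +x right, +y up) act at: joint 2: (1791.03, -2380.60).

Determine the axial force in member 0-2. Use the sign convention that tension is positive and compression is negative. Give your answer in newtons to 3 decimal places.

N=5 nodes, M=7 members, R=3 reactions → 2N=10, M+R=10
member 0 (0-1): L=2.8431, (cx,cy)=(0.2694,0.9630)
member 1 (0-2): L=1.7840, (cx,cy)=(1.0000,0.0000)
member 2 (1-2): L=2.9211, (cx,cy)=(0.3485,-0.9373)
member 3 (1-3): L=1.8026, (cx,cy)=(0.9991,0.0416)
member 4 (2-3): L=2.9199, (cx,cy)=(0.2682,0.9634)
member 5 (2-4): L=1.8160, (cx,cy)=(1.0000,0.0000)
member 6 (3-4): L=2.9967, (cx,cy)=(0.3447,-0.9387)
solve A·x = −loads:
  F[0-1] = -1246.9911 N (compression)
  F[0-2] = +2126.9958 N (tension)
  F[1-2] = +1246.9648 N (tension)
  F[1-3] = -771.1958 N (compression)
  F[2-3] = +1257.8762 N (tension)
  F[2-4] = +433.2209 N (tension)
  F[3-4] = -1256.7492 N (compression)
  Rx@0 = -1791.0300 N
  Ry@0 = +1200.8804 N
  Ry@4 = +1179.7196 N

2126.996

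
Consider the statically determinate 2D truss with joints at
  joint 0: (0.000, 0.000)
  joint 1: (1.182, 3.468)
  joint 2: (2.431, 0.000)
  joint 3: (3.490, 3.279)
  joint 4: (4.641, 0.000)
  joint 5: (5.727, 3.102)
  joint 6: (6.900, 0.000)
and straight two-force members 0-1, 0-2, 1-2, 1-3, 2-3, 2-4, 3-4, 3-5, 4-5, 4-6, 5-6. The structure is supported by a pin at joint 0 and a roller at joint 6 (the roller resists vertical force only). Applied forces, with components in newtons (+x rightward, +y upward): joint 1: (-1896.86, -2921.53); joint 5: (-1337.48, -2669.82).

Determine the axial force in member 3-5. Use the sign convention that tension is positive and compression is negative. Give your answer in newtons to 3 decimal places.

-1218.960

N=7 nodes, M=11 members, R=3 reactions → 2N=14, M+R=14
member 0 (0-1): L=3.6639, (cx,cy)=(0.3226,0.9465)
member 1 (0-2): L=2.4310, (cx,cy)=(1.0000,0.0000)
member 2 (1-2): L=3.6861, (cx,cy)=(0.3388,-0.9408)
member 3 (1-3): L=2.3157, (cx,cy)=(0.9967,-0.0816)
member 4 (2-3): L=3.4458, (cx,cy)=(0.3073,0.9516)
member 5 (2-4): L=2.2100, (cx,cy)=(1.0000,0.0000)
member 6 (3-4): L=3.4751, (cx,cy)=(0.3312,-0.9436)
member 7 (3-5): L=2.2440, (cx,cy)=(0.9969,-0.0789)
member 8 (4-5): L=3.2866, (cx,cy)=(0.3304,0.9438)
member 9 (4-6): L=2.2590, (cx,cy)=(1.0000,0.0000)
member 10 (5-6): L=3.3164, (cx,cy)=(0.3537,-0.9354)
solve A·x = −loads:
  F[0-1] = -4679.8070 N (compression)
  F[0-2] = -1724.6004 N (compression)
  F[1-2] = +1616.8754 N (tension)
  F[1-3] = -161.2868 N (compression)
  F[2-3] = -1598.5939 N (compression)
  F[2-4] = -685.4299 N (compression)
  F[3-4] = +1700.1719 N (tension)
  F[3-5] = -1218.9604 N (compression)
  F[4-5] = -1699.6810 N (compression)
  F[4-6] = +439.3110 N (tension)
  F[5-6] = -1242.0456 N (compression)
  Rx@0 = +3234.3400 N
  Ry@0 = +4429.5914 N
  Ry@6 = +1161.7586 N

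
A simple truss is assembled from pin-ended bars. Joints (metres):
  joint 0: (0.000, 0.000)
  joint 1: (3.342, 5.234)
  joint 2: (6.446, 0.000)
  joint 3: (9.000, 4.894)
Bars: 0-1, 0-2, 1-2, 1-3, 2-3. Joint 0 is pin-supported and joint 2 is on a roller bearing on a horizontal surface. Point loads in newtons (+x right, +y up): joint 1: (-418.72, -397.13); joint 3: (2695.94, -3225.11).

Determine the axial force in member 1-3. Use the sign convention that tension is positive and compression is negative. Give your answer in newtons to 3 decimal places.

N=4 nodes, M=5 members, R=3 reactions → 2N=8, M+R=8
member 0 (0-1): L=6.2100, (cx,cy)=(0.5382,0.8428)
member 1 (0-2): L=6.4460, (cx,cy)=(1.0000,0.0000)
member 2 (1-2): L=6.0852, (cx,cy)=(0.5101,-0.8601)
member 3 (1-3): L=5.6682, (cx,cy)=(0.9982,-0.0600)
member 4 (2-3): L=5.5203, (cx,cy)=(0.4627,0.8865)
solve A·x = −loads:
  F[0-1] = +3314.3388 N (tension)
  F[0-2] = +493.5526 N (tension)
  F[1-2] = -4006.0931 N (compression)
  F[1-3] = +4253.5171 N (tension)
  F[2-3] = -3350.0683 N (compression)
  Rx@0 = -2277.2200 N
  Ry@0 = -2793.4516 N
  Ry@2 = +6415.6916 N

4253.517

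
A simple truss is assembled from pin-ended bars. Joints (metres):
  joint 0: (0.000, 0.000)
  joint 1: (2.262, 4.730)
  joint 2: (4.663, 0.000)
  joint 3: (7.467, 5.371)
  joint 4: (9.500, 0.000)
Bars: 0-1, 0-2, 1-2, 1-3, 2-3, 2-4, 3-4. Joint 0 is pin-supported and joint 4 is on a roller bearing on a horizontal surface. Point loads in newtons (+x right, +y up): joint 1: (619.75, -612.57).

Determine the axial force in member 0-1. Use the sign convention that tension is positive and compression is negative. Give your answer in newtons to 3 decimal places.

-175.297

N=5 nodes, M=7 members, R=3 reactions → 2N=10, M+R=10
member 0 (0-1): L=5.2430, (cx,cy)=(0.4314,0.9021)
member 1 (0-2): L=4.6630, (cx,cy)=(1.0000,0.0000)
member 2 (1-2): L=5.3045, (cx,cy)=(0.4526,-0.8917)
member 3 (1-3): L=5.2443, (cx,cy)=(0.9925,0.1222)
member 4 (2-3): L=6.0589, (cx,cy)=(0.4628,0.8865)
member 5 (2-4): L=4.8370, (cx,cy)=(1.0000,0.0000)
member 6 (3-4): L=5.7429, (cx,cy)=(0.3540,-0.9352)
solve A·x = −loads:
  F[0-1] = -175.2969 N (compression)
  F[0-2] = +695.3781 N (tension)
  F[1-2] = -570.0242 N (compression)
  F[1-3] = -440.6694 N (compression)
  F[2-3] = +573.3865 N (tension)
  F[2-4] = +172.0069 N (tension)
  F[3-4] = -485.8906 N (compression)
  Rx@0 = -619.7500 N
  Ry@0 = +158.1436 N
  Ry@4 = +454.4264 N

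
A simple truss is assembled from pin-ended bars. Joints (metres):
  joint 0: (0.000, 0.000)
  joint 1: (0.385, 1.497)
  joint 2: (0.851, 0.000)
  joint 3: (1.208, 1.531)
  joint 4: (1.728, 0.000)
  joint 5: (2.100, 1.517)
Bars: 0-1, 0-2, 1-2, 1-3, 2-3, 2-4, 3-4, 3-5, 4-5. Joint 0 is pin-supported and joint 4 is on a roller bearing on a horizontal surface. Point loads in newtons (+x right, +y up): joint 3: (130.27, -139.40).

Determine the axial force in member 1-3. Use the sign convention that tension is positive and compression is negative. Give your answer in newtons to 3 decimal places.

N=6 nodes, M=9 members, R=3 reactions → 2N=12, M+R=12
member 0 (0-1): L=1.5457, (cx,cy)=(0.2491,0.9685)
member 1 (0-2): L=0.8510, (cx,cy)=(1.0000,0.0000)
member 2 (1-2): L=1.5679, (cx,cy)=(0.2972,-0.9548)
member 3 (1-3): L=0.8237, (cx,cy)=(0.9991,0.0413)
member 4 (2-3): L=1.5721, (cx,cy)=(0.2271,0.9739)
member 5 (2-4): L=0.8770, (cx,cy)=(1.0000,0.0000)
member 6 (3-4): L=1.6169, (cx,cy)=(0.3216,-0.9469)
member 7 (3-5): L=0.8921, (cx,cy)=(0.9999,-0.0157)
member 8 (4-5): L=1.5619, (cx,cy)=(0.2382,0.9712)
solve A·x = −loads:
  F[0-1] = +75.8604 N (tension)
  F[0-2] = +111.3750 N (tension)
  F[1-2] = -75.1627 N (compression)
  F[1-3] = +41.2701 N (tension)
  F[2-3] = +73.6913 N (tension)
  F[2-4] = +72.3006 N (tension)
  F[3-4] = -224.8128 N (compression)
  F[3-5] = -0.0000 N (compression)
  F[4-5] = +0.0000 N (tension)
  Rx@0 = -130.2700 N
  Ry@0 = -73.4695 N
  Ry@4 = +212.8695 N

41.270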